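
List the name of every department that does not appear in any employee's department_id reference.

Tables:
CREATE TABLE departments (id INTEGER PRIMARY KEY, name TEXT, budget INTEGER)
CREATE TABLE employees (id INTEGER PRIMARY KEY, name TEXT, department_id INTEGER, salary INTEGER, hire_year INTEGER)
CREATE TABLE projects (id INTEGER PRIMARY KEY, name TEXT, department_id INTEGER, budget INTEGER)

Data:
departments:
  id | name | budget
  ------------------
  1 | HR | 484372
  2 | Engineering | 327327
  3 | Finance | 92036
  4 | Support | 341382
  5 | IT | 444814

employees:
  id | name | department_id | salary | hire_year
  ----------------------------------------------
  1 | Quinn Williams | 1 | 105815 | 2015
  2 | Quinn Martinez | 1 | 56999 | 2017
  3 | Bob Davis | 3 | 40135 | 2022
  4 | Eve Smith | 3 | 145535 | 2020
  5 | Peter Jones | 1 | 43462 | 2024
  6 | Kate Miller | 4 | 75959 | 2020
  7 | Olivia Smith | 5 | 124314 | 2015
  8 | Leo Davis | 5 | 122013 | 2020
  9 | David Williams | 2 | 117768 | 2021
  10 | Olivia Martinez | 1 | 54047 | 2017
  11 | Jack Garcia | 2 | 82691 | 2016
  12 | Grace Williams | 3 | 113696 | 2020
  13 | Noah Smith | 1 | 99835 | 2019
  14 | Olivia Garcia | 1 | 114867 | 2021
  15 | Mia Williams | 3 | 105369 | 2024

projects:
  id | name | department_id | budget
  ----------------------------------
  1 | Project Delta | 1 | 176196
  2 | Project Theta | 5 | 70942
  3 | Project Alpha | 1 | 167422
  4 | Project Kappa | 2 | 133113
SELECT p.name FROM departments p LEFT JOIN employees c ON c.department_id = p.id WHERE c.id IS NULL

Execution result:
(no rows)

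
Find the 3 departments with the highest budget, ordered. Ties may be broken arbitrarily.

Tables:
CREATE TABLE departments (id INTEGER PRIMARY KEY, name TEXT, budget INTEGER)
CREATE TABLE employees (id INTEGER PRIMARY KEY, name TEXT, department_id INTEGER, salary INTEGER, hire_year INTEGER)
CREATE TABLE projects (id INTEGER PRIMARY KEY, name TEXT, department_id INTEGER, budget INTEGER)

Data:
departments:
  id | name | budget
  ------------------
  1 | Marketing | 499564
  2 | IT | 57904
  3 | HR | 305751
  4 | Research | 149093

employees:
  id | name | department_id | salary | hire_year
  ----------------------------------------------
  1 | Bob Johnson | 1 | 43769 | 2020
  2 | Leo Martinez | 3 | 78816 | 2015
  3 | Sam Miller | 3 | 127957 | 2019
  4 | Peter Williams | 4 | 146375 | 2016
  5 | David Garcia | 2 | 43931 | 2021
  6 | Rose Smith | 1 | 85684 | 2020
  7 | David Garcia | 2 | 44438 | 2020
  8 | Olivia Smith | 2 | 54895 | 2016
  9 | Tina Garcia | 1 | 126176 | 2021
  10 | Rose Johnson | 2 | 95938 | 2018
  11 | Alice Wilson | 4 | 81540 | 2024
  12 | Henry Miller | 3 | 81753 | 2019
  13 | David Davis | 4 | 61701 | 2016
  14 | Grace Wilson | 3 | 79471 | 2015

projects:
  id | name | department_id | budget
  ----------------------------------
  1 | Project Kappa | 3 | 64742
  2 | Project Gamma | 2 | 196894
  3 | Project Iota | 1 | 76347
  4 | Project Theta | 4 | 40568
SELECT name, budget FROM departments ORDER BY budget DESC LIMIT 3

Execution result:
name | budget
Marketing | 499564
HR | 305751
Research | 149093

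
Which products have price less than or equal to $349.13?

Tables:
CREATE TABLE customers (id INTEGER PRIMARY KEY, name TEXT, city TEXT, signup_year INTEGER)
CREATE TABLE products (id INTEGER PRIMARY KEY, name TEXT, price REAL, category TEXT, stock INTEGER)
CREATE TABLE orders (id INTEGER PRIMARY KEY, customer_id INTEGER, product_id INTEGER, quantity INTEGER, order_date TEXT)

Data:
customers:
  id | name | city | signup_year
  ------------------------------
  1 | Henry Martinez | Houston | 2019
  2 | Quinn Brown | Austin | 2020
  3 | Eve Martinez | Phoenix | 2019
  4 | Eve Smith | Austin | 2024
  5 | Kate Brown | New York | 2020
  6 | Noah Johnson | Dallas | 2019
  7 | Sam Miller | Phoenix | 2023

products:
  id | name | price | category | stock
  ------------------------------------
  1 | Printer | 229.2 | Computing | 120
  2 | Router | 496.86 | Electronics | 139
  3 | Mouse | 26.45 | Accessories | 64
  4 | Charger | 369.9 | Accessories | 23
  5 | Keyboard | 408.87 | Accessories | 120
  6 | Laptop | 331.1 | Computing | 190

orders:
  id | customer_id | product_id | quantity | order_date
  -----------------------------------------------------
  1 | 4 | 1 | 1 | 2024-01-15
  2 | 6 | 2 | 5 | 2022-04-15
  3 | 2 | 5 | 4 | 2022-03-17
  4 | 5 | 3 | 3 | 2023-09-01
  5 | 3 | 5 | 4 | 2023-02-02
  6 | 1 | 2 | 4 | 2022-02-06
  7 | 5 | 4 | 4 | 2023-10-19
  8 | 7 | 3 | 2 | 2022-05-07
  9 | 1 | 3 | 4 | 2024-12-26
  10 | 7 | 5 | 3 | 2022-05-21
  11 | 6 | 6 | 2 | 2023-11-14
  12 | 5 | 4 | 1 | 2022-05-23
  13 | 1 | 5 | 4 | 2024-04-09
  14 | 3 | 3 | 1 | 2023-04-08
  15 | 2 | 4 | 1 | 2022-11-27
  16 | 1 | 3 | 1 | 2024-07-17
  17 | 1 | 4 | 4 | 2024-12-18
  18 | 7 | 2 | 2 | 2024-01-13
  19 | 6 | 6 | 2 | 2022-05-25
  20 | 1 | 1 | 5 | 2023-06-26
SELECT name, price FROM products WHERE price <= 349.13

Execution result:
name | price
Printer | 229.20
Mouse | 26.45
Laptop | 331.10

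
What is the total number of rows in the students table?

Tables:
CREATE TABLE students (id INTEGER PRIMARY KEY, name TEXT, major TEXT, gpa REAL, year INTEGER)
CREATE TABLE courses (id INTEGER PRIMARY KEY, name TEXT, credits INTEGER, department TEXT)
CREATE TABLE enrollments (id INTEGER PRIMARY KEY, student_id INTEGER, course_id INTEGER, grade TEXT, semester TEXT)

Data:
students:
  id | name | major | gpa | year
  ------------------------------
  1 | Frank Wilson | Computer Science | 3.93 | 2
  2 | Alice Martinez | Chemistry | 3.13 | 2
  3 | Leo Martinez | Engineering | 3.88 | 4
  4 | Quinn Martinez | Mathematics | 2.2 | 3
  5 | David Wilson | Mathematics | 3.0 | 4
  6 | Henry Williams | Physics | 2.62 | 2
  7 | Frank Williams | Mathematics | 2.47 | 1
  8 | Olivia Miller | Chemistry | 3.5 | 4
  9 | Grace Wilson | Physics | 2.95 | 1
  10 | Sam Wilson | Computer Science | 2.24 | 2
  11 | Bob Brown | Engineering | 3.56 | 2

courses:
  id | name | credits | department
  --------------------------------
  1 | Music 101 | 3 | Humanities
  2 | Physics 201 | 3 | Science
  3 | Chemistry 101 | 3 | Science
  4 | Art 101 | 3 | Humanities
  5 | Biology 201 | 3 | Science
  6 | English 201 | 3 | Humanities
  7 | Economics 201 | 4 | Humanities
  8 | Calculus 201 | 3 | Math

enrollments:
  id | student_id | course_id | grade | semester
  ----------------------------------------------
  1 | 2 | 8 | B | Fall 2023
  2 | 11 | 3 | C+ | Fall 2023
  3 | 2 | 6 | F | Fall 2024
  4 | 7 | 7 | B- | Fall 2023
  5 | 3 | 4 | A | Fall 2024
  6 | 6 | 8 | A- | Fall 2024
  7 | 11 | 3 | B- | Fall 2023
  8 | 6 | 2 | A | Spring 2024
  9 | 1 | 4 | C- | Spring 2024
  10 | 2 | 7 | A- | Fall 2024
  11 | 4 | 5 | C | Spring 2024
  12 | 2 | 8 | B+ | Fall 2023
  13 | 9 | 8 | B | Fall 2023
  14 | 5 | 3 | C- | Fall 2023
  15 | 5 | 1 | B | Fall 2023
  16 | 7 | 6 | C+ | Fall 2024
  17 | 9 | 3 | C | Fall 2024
SELECT COUNT(*) FROM students

Execution result:
11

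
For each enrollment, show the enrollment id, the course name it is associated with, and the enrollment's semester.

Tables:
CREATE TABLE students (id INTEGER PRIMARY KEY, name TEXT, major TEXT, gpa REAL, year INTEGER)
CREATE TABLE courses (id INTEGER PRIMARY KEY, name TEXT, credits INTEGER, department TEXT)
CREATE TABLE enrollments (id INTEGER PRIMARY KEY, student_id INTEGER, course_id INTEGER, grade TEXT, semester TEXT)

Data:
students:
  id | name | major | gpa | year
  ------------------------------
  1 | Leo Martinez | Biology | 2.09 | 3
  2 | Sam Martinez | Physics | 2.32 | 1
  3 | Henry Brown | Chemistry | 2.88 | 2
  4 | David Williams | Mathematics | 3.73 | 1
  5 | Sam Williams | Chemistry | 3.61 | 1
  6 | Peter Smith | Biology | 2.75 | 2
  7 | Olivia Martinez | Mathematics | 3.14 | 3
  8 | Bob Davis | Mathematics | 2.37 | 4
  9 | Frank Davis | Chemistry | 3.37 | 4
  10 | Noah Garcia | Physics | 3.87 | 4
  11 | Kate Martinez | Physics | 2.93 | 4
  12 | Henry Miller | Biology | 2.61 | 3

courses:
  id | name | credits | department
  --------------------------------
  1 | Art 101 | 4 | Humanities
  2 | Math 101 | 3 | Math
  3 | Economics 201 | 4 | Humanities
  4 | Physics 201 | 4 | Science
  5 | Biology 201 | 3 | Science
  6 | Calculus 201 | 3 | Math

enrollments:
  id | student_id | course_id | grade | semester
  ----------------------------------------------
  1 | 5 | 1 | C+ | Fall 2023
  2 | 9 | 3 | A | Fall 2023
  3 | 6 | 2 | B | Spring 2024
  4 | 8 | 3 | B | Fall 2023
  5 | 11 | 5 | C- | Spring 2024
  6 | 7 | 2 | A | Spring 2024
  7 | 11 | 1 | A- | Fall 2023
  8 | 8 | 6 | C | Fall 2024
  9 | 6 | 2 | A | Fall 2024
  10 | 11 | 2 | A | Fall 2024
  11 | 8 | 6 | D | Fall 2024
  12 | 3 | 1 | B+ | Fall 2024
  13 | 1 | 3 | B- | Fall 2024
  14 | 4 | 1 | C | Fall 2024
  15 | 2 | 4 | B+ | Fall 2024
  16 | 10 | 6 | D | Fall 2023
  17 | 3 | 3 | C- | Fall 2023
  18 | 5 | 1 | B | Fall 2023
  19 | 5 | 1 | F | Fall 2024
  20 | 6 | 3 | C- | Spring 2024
SELECT c.id, p.name AS course, c.semester FROM enrollments c JOIN courses p ON c.course_id = p.id

Execution result:
id | course | semester
1 | Art 101 | Fall 2023
2 | Economics 201 | Fall 2023
3 | Math 101 | Spring 2024
4 | Economics 201 | Fall 2023
5 | Biology 201 | Spring 2024
6 | Math 101 | Spring 2024
7 | Art 101 | Fall 2023
8 | Calculus 201 | Fall 2024
9 | Math 101 | Fall 2024
10 | Math 101 | Fall 2024
11 | Calculus 201 | Fall 2024
12 | Art 101 | Fall 2024
13 | Economics 201 | Fall 2024
14 | Art 101 | Fall 2024
15 | Physics 201 | Fall 2024
16 | Calculus 201 | Fall 2023
17 | Economics 201 | Fall 2023
18 | Art 101 | Fall 2023
19 | Art 101 | Fall 2024
20 | Economics 201 | Spring 2024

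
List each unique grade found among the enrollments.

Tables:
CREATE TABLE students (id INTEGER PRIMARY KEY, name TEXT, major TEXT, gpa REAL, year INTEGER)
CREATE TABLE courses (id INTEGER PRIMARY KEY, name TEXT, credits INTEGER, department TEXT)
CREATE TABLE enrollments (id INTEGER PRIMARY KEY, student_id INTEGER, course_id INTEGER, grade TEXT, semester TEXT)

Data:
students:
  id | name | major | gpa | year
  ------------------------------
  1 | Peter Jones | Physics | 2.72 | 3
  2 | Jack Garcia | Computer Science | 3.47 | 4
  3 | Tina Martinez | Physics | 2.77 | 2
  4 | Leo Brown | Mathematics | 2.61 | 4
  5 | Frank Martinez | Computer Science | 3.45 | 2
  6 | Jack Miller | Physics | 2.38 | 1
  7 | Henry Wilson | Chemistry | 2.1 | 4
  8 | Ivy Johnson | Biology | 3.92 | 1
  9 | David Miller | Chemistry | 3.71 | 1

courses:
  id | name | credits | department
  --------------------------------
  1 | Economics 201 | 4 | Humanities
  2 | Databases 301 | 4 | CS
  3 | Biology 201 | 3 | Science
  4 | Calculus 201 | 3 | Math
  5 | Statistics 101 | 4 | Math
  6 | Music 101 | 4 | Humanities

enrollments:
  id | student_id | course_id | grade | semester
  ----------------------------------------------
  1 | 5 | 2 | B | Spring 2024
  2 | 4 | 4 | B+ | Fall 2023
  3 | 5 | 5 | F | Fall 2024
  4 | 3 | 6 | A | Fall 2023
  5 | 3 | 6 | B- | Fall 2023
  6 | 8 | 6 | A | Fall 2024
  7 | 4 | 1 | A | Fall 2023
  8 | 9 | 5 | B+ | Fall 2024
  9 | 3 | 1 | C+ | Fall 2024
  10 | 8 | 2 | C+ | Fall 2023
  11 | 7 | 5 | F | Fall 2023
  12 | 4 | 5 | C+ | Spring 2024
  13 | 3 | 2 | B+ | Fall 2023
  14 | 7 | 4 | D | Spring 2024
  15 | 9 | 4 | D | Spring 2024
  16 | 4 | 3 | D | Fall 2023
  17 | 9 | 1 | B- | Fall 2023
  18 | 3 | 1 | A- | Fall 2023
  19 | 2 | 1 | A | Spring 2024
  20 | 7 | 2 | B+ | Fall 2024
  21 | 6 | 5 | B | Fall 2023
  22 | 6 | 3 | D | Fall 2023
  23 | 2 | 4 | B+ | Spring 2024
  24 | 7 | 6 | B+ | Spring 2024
SELECT DISTINCT grade FROM enrollments

Execution result:
grade
B
B+
F
A
B-
C+
D
A-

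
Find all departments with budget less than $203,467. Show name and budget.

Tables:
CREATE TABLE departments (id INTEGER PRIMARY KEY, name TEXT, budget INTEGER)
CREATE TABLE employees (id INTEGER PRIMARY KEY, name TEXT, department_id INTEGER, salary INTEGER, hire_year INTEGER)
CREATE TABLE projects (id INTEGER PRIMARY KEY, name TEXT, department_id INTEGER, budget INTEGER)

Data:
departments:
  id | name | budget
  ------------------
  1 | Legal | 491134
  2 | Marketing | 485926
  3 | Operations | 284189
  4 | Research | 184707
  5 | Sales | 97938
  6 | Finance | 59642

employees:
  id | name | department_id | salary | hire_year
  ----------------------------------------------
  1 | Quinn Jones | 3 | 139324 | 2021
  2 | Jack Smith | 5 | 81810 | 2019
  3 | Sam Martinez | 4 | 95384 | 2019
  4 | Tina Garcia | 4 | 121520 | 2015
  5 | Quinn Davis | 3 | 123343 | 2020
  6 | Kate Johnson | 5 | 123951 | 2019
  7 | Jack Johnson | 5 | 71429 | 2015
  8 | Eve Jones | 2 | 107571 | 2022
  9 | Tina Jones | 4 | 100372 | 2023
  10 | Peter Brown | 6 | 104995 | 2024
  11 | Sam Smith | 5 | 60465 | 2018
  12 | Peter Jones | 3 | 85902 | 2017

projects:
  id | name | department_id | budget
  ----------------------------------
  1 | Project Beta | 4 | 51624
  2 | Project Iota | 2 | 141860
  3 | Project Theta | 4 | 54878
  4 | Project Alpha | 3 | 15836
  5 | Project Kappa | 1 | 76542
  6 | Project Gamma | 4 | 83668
SELECT name, budget FROM departments WHERE budget < 203467

Execution result:
name | budget
Research | 184707
Sales | 97938
Finance | 59642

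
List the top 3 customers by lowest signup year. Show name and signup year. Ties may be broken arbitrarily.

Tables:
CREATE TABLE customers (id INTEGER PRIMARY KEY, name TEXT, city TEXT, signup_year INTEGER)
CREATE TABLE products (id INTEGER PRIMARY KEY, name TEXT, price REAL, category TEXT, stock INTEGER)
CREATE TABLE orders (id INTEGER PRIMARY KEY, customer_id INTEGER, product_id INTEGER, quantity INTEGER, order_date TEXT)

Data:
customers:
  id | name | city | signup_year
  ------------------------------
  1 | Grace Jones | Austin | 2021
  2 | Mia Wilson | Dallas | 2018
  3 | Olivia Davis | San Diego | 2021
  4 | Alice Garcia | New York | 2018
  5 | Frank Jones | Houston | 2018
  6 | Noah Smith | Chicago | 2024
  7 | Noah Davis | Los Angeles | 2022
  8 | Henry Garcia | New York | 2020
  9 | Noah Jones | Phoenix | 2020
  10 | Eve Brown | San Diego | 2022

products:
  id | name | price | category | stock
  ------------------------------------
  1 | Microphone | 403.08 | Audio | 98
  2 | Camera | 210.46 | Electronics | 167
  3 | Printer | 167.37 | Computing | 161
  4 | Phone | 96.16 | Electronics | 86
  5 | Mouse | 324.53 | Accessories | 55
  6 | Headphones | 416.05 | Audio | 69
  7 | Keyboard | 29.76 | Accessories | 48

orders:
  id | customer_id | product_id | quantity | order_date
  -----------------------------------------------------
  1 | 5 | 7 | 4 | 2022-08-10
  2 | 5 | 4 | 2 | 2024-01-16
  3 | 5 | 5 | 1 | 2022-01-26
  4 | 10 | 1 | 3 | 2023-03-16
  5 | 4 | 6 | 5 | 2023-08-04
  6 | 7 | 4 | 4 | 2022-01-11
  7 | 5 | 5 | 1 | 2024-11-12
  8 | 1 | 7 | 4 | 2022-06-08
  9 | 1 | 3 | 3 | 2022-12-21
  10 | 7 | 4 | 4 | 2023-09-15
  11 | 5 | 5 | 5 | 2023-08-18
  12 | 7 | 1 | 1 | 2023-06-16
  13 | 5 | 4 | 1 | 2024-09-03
SELECT name, signup_year FROM customers ORDER BY signup_year ASC LIMIT 3

Execution result:
name | signup_year
Mia Wilson | 2018
Alice Garcia | 2018
Frank Jones | 2018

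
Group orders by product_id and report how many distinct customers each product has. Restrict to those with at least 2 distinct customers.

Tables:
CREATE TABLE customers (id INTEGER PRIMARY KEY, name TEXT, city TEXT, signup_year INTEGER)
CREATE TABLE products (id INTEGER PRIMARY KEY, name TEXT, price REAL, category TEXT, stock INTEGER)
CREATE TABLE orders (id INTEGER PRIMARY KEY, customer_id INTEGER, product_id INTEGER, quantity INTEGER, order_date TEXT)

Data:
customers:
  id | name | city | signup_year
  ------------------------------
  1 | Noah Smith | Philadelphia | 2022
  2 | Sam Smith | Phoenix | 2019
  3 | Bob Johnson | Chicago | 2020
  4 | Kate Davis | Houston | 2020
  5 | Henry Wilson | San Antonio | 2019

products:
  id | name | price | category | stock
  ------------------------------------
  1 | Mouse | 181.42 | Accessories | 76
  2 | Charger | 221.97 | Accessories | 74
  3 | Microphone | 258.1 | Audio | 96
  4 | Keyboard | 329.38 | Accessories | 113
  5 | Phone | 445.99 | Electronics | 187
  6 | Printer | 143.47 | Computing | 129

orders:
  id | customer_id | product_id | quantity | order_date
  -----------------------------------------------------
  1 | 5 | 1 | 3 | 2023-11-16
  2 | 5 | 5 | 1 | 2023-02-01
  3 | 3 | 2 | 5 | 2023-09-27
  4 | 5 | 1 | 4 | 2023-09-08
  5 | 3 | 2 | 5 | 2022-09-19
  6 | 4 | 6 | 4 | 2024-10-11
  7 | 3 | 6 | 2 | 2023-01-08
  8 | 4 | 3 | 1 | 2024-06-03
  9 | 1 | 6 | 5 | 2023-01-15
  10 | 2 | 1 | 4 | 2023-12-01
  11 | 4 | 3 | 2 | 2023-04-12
SELECT product_id, COUNT(DISTINCT customer_id) AS distinct_customer_count FROM orders GROUP BY product_id HAVING COUNT(DISTINCT customer_id) >= 2

Execution result:
product_id | distinct_customer_count
1 | 2
6 | 3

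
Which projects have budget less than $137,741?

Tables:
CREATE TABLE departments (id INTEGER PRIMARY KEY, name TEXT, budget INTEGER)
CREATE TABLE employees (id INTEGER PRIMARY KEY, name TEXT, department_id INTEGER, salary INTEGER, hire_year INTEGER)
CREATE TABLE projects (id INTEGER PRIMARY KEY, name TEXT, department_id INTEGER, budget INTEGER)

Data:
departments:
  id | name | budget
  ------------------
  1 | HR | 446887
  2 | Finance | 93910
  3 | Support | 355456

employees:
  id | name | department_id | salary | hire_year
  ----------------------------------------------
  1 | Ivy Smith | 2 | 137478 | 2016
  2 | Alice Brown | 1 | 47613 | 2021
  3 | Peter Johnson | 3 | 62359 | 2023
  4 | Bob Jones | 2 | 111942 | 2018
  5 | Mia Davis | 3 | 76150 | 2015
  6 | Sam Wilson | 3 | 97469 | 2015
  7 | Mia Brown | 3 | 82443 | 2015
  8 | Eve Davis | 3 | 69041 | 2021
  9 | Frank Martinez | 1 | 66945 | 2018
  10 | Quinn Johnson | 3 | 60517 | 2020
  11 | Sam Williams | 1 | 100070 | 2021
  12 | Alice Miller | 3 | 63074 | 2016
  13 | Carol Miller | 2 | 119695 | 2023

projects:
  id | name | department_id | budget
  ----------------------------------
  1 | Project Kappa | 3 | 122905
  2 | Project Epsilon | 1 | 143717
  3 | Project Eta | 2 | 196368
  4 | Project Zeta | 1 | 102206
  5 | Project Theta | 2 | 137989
SELECT name, budget FROM projects WHERE budget < 137741

Execution result:
name | budget
Project Kappa | 122905
Project Zeta | 102206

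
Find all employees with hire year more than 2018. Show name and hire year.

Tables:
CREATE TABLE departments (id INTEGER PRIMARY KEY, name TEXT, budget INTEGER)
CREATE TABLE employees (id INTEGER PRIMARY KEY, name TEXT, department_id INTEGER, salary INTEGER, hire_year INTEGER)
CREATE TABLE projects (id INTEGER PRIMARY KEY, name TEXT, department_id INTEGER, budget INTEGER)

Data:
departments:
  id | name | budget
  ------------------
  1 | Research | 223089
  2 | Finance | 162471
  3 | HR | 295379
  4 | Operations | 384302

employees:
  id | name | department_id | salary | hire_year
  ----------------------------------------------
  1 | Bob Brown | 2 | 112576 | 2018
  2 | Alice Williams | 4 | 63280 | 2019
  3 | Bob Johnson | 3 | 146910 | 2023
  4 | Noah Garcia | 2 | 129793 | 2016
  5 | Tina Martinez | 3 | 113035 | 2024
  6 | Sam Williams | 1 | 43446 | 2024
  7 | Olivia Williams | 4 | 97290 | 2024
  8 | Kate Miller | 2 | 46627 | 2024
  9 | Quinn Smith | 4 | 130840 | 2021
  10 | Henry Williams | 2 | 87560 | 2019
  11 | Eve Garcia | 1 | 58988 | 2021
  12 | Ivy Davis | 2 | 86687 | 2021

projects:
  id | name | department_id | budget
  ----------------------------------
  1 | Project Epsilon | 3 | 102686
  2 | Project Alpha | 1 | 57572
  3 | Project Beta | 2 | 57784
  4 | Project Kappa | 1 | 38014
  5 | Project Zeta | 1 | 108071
SELECT name, hire_year FROM employees WHERE hire_year > 2018

Execution result:
name | hire_year
Alice Williams | 2019
Bob Johnson | 2023
Tina Martinez | 2024
Sam Williams | 2024
Olivia Williams | 2024
Kate Miller | 2024
Quinn Smith | 2021
Henry Williams | 2019
Eve Garcia | 2021
Ivy Davis | 2021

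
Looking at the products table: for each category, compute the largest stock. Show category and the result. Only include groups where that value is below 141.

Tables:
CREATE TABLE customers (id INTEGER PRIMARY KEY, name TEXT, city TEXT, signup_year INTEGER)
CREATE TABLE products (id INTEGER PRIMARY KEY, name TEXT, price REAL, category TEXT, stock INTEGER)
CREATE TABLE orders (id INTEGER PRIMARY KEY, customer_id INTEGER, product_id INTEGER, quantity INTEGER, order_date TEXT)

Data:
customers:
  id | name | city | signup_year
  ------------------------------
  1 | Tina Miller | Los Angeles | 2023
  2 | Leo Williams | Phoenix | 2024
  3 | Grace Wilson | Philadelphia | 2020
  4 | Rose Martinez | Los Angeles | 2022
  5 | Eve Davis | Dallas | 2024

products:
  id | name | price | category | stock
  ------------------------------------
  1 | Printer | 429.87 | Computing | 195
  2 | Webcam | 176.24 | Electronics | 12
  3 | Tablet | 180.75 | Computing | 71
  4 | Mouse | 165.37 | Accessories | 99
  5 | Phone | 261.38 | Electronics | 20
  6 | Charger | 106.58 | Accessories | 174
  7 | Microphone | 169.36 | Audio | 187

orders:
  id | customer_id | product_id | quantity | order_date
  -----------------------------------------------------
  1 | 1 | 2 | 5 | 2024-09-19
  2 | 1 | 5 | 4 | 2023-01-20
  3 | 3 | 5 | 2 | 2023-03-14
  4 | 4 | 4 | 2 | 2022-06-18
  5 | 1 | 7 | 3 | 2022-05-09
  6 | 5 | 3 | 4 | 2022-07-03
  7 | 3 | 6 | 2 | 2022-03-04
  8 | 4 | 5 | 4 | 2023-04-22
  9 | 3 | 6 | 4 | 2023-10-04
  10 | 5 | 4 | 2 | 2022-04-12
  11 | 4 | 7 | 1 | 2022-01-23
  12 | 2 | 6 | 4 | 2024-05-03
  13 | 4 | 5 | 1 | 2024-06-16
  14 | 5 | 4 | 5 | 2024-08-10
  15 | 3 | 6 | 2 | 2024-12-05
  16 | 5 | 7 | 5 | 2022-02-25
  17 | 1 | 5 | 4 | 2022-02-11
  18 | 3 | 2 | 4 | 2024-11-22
SELECT category, MAX(stock) AS max_stock FROM products GROUP BY category HAVING MAX(stock) < 141

Execution result:
category | max_stock
Electronics | 20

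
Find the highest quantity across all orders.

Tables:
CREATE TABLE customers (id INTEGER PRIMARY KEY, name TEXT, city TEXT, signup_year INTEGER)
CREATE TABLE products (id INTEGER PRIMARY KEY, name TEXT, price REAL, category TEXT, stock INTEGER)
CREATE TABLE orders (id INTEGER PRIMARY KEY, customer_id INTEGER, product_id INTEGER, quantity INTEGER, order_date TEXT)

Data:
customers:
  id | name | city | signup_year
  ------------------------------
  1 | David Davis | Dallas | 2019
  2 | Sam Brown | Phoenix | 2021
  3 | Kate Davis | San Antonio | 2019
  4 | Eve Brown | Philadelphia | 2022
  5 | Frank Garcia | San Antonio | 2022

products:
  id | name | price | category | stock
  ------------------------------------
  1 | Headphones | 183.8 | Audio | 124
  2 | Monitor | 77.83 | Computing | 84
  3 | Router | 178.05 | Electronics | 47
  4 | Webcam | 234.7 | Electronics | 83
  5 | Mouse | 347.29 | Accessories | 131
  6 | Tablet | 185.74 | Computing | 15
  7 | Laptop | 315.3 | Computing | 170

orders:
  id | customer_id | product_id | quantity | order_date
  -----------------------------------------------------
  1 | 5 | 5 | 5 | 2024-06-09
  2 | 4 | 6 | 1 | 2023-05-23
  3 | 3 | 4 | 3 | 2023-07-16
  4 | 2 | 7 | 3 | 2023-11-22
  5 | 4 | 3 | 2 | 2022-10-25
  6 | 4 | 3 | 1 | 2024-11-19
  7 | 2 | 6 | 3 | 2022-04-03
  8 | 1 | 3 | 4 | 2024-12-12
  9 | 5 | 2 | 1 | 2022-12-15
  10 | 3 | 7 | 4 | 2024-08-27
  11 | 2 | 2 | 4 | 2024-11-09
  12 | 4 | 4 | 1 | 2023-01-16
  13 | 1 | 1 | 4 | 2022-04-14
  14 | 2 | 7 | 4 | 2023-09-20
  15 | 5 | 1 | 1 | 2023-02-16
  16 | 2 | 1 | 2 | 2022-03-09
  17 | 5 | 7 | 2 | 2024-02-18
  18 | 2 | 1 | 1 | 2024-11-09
SELECT MAX(quantity) FROM orders

Execution result:
5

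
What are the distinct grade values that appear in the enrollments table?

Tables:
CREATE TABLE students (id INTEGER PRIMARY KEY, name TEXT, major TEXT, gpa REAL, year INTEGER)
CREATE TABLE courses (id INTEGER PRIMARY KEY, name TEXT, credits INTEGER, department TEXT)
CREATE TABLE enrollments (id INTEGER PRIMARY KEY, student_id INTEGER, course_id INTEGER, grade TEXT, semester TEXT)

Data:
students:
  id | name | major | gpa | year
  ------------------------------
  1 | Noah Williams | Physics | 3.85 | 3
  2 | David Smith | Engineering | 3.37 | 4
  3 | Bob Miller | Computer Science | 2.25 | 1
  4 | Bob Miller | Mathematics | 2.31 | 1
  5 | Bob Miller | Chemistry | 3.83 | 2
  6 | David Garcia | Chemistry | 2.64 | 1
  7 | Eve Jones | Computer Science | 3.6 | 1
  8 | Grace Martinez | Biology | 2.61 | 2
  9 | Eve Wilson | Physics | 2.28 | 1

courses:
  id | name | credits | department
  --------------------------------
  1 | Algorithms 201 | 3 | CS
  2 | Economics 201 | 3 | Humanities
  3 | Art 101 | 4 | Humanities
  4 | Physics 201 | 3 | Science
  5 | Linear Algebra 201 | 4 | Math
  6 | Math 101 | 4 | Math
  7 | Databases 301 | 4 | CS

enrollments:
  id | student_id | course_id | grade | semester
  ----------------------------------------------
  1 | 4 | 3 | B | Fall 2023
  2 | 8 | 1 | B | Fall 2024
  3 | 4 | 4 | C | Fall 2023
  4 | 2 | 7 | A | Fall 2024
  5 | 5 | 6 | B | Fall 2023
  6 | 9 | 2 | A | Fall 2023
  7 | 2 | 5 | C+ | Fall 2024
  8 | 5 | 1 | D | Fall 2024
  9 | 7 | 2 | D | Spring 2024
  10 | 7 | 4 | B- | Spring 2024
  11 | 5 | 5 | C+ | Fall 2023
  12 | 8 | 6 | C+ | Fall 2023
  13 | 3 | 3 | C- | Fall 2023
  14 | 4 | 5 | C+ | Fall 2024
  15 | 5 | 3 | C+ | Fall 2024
SELECT DISTINCT grade FROM enrollments

Execution result:
grade
B
C
A
C+
D
B-
C-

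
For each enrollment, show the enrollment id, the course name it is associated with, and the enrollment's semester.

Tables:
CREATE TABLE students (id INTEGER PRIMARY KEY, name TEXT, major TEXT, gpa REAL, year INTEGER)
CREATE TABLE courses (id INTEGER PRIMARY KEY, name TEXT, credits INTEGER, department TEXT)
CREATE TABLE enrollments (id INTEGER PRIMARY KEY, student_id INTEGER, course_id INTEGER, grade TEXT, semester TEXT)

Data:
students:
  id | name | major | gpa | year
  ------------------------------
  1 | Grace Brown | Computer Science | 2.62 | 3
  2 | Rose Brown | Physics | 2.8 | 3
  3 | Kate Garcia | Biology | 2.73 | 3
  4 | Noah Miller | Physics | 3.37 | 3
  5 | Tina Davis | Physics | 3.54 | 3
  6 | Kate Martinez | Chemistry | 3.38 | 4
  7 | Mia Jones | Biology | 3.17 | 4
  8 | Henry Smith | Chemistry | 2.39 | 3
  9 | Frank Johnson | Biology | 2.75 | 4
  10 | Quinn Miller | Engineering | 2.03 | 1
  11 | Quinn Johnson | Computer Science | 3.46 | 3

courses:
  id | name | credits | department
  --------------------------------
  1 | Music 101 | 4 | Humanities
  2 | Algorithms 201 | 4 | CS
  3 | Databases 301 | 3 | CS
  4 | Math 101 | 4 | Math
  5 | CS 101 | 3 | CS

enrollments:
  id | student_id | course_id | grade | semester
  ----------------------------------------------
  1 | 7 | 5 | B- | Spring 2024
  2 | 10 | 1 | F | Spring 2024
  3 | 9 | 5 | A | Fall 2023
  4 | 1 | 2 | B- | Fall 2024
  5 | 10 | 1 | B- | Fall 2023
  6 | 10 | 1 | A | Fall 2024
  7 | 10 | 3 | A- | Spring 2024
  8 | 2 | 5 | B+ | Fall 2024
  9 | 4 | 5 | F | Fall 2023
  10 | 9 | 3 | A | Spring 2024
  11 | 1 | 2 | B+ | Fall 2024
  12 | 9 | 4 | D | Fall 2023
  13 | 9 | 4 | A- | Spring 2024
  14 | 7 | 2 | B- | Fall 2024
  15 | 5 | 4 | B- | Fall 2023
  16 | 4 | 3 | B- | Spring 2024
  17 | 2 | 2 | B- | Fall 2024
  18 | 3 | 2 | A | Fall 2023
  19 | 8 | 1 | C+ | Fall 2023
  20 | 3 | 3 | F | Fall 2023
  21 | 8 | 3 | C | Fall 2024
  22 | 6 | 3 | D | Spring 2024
SELECT c.id, p.name AS course, c.semester FROM enrollments c JOIN courses p ON c.course_id = p.id

Execution result:
id | course | semester
1 | CS 101 | Spring 2024
2 | Music 101 | Spring 2024
3 | CS 101 | Fall 2023
4 | Algorithms 201 | Fall 2024
5 | Music 101 | Fall 2023
6 | Music 101 | Fall 2024
7 | Databases 301 | Spring 2024
8 | CS 101 | Fall 2024
9 | CS 101 | Fall 2023
10 | Databases 301 | Spring 2024
11 | Algorithms 201 | Fall 2024
12 | Math 101 | Fall 2023
13 | Math 101 | Spring 2024
14 | Algorithms 201 | Fall 2024
15 | Math 101 | Fall 2023
16 | Databases 301 | Spring 2024
17 | Algorithms 201 | Fall 2024
18 | Algorithms 201 | Fall 2023
19 | Music 101 | Fall 2023
20 | Databases 301 | Fall 2023
21 | Databases 301 | Fall 2024
22 | Databases 301 | Spring 2024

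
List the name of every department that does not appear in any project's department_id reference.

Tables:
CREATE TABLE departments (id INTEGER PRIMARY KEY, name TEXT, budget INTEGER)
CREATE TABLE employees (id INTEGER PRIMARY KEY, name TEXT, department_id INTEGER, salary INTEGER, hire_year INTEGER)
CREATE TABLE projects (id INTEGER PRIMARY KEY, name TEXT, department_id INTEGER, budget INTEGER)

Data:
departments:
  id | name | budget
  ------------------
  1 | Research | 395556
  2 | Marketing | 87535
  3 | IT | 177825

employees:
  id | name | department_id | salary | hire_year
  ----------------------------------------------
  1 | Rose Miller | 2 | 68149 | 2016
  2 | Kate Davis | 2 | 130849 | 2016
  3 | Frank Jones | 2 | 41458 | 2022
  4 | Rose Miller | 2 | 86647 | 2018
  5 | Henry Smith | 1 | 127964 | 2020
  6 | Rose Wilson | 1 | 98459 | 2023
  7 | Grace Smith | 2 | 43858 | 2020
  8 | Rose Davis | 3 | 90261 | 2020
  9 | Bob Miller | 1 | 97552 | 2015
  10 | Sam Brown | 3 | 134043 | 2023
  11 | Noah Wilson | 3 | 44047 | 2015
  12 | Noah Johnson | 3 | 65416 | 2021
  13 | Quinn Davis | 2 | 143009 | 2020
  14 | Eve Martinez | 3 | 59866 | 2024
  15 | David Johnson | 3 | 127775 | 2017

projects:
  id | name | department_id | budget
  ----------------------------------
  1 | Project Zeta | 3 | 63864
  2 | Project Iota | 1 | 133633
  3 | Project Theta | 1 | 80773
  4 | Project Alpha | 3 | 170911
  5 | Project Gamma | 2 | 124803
SELECT p.name FROM departments p LEFT JOIN projects c ON c.department_id = p.id WHERE c.id IS NULL

Execution result:
(no rows)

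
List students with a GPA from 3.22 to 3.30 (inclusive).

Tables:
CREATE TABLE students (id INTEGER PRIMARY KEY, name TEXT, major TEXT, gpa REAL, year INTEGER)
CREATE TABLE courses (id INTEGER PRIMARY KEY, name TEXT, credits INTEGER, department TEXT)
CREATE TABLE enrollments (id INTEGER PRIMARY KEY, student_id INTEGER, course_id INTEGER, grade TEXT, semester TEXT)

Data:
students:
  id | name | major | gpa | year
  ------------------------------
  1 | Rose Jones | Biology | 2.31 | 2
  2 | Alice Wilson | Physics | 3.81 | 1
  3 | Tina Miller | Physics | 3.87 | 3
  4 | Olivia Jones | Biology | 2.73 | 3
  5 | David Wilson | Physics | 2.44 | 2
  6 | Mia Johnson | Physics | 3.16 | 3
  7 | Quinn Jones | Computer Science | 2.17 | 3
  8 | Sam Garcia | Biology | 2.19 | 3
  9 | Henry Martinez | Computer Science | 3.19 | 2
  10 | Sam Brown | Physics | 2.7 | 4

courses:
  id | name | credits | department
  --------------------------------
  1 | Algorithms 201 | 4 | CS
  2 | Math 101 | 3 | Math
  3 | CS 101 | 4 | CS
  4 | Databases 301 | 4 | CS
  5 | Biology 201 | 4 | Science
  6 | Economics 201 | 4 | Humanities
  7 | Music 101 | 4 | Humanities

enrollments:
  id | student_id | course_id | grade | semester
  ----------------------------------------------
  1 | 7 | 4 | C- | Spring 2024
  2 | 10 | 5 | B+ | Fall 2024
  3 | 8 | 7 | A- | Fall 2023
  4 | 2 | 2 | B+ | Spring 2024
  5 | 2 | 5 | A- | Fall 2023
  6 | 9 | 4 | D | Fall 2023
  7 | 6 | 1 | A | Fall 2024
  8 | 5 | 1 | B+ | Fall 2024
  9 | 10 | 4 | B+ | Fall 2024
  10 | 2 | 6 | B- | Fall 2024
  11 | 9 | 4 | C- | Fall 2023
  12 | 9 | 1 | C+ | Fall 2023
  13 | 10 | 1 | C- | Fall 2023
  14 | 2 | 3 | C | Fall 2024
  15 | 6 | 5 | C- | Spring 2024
SELECT name, gpa FROM students WHERE gpa BETWEEN 3.22 AND 3.3

Execution result:
(no rows)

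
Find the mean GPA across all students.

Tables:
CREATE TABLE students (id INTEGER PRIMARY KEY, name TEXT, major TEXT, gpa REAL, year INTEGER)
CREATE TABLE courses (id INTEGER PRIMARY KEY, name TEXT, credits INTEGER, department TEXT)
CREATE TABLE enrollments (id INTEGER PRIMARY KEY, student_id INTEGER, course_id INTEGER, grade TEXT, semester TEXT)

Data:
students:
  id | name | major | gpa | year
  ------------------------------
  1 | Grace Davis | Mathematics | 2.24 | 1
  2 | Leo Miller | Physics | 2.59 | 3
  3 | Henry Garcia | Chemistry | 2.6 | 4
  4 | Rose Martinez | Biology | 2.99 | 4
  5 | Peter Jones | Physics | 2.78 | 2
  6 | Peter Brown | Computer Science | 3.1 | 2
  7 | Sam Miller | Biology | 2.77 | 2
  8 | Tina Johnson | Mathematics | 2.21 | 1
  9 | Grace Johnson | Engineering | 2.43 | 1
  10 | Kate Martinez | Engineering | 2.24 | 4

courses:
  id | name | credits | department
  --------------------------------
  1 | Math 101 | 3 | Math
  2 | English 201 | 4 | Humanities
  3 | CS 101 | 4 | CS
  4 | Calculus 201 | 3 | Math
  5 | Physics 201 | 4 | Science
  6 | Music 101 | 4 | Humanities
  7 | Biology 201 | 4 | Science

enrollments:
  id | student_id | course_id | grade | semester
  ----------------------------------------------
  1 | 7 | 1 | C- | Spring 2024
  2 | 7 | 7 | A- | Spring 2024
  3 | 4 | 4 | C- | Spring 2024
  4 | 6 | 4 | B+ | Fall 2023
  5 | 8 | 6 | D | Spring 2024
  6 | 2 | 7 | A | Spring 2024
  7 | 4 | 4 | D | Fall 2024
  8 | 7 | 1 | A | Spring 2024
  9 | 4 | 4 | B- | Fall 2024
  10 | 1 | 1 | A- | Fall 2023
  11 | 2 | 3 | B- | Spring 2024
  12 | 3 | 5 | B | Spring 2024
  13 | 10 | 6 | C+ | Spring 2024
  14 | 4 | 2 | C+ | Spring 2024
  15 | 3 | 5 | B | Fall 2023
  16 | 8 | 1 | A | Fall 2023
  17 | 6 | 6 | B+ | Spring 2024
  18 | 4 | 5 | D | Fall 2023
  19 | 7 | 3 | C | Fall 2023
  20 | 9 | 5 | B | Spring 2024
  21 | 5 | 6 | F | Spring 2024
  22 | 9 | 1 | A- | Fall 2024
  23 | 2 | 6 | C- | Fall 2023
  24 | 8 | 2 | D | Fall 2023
SELECT AVG(gpa) FROM students

Execution result:
2.60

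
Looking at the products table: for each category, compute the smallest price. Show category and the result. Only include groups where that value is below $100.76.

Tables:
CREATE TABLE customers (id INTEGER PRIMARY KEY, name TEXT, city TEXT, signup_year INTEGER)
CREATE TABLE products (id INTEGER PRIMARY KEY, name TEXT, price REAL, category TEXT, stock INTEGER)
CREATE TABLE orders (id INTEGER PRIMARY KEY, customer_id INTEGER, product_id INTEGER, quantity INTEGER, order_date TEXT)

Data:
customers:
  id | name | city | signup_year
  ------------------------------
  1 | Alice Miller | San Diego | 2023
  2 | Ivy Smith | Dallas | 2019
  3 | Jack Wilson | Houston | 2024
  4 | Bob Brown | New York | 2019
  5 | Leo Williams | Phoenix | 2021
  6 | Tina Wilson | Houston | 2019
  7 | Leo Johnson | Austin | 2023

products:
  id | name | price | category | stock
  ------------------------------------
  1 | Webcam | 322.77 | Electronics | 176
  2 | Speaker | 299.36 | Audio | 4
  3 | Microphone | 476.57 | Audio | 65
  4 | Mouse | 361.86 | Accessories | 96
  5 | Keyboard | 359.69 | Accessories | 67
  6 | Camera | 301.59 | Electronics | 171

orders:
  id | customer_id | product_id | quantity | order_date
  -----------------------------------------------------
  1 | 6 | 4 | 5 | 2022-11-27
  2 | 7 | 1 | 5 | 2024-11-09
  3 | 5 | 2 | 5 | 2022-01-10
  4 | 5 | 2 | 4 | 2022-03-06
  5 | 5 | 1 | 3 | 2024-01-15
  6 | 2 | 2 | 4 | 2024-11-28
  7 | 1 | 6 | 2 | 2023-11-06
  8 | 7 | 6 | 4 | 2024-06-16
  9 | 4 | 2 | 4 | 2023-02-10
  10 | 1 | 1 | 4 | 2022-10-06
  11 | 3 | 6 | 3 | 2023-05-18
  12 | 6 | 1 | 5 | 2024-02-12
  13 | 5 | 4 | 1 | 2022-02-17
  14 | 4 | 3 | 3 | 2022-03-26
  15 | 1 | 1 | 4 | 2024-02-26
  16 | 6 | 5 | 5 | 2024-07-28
SELECT category, MIN(price) AS min_price FROM products GROUP BY category HAVING MIN(price) < 100.76

Execution result:
(no rows)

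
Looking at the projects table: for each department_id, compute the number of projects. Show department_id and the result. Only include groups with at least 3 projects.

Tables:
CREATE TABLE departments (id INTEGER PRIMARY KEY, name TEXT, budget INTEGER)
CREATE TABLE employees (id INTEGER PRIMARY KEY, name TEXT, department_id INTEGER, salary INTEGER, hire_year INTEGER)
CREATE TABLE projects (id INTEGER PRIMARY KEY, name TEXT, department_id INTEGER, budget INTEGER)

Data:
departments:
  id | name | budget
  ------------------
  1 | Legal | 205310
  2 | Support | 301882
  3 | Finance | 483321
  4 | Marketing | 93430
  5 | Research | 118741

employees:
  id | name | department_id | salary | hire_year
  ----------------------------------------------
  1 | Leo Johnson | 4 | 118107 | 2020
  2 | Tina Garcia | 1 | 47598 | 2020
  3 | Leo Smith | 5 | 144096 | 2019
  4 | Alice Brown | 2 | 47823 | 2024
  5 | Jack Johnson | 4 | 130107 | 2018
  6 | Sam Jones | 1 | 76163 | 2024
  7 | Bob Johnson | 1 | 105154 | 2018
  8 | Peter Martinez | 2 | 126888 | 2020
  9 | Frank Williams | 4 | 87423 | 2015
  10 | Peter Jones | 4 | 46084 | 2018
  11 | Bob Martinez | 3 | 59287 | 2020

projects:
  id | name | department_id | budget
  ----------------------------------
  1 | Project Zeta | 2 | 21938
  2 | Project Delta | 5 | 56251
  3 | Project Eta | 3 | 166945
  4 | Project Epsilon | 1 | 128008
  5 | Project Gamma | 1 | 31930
SELECT department_id, COUNT(*) AS n FROM projects GROUP BY department_id HAVING COUNT(*) >= 3

Execution result:
(no rows)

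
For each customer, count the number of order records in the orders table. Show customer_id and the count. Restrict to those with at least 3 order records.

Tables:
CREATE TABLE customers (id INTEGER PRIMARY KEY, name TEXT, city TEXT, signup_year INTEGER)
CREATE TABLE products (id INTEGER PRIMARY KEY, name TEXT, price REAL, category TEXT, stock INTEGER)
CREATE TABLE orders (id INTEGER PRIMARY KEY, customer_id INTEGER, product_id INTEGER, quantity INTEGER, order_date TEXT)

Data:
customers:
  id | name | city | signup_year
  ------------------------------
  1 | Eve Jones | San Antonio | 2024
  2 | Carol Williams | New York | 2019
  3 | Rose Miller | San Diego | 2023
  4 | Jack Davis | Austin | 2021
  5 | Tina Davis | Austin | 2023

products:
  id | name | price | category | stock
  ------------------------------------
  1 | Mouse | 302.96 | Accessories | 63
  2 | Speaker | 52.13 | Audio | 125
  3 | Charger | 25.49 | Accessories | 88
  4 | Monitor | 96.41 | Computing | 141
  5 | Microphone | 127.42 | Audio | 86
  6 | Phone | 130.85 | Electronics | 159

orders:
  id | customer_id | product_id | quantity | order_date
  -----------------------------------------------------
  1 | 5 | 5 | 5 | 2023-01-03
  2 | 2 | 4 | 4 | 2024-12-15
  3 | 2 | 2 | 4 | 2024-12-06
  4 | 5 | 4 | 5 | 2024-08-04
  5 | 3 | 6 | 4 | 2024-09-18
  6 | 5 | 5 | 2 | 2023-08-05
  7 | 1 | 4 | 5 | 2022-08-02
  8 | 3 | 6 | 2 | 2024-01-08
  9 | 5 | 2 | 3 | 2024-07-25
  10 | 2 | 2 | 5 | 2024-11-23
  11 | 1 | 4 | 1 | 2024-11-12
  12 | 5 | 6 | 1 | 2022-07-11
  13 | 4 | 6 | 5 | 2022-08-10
SELECT customer_id, COUNT(*) AS order_count FROM orders GROUP BY customer_id HAVING COUNT(*) >= 3

Execution result:
customer_id | order_count
2 | 3
5 | 5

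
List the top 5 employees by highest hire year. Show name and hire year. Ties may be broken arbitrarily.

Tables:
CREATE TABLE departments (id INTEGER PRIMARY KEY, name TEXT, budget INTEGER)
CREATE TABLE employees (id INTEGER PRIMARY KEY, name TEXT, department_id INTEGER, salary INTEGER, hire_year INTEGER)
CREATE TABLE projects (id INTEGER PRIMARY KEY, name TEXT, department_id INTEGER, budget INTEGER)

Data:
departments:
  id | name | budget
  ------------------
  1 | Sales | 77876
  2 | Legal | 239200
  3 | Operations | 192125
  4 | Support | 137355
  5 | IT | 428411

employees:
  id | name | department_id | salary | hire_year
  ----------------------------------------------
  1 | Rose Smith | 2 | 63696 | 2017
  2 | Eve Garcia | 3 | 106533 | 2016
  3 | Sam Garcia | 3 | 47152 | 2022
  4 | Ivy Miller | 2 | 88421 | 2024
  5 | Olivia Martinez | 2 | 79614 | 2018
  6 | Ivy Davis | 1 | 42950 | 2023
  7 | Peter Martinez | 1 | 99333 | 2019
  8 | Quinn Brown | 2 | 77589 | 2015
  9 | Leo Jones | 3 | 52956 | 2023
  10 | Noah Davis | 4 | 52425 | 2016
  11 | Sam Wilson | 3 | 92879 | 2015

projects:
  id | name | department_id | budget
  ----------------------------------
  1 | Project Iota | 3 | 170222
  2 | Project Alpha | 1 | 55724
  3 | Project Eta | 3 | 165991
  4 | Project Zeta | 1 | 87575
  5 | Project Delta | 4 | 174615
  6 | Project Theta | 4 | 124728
SELECT name, hire_year FROM employees ORDER BY hire_year DESC LIMIT 5

Execution result:
name | hire_year
Ivy Miller | 2024
Ivy Davis | 2023
Leo Jones | 2023
Sam Garcia | 2022
Peter Martinez | 2019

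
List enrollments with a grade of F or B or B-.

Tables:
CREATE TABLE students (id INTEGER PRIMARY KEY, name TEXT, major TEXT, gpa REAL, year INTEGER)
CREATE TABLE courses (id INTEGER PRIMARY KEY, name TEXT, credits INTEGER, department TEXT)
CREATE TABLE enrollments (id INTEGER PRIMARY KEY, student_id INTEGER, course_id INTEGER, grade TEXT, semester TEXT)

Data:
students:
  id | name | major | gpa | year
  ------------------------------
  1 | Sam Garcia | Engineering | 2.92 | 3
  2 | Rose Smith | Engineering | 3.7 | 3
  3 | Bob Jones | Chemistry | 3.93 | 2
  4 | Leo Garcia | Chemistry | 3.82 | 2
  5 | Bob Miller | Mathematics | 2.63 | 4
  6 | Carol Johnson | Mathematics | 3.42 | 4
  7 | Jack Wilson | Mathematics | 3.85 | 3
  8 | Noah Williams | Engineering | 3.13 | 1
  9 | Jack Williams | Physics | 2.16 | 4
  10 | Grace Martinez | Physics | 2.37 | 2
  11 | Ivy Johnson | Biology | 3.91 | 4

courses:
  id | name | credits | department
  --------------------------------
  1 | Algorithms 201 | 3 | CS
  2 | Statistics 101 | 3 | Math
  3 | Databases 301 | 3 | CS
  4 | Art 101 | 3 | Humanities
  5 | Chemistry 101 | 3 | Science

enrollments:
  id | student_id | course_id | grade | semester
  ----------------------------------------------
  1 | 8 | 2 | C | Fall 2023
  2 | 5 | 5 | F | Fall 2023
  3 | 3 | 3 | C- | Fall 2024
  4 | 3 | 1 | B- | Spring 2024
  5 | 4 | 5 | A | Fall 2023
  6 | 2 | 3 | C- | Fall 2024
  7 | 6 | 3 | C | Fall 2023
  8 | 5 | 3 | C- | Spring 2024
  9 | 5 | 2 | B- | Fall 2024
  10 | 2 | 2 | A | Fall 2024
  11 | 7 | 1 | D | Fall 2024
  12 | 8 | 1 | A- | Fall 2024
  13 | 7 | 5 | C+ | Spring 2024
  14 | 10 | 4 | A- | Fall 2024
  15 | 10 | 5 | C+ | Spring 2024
SELECT id, grade FROM enrollments WHERE grade IN ('F', 'B', 'B-')

Execution result:
id | grade
2 | F
4 | B-
9 | B-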